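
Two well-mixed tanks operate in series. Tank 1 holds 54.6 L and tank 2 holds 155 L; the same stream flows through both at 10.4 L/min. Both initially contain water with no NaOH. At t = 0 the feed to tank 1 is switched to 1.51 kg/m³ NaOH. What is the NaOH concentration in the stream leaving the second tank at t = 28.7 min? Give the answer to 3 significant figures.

Species balance on tank i: dCᵢ/dt = (Cᵢ₋₁ − Cᵢ)/τᵢ with τᵢ = Vᵢ/Q.
τ₁ = 54.6/10.4 = 5.2500 min; τ₂ = 155/10.4 = 14.904 min.
Solving the cascade with C₁(0)=C₂(0)=0 gives C₂(t) = C_in[1 − (τ₁ e^(−t/τ₁) − τ₂ e^(−t/τ₂))/(τ₁ − τ₂)].
At t = 28.7: e^(−t/τ₁) = 0.0042253, e^(−t/τ₂) = 0.14578.
C₂ = 1.51·[1 − (5.2500·0.0042253 − 14.904·0.14578)/(-9.6538)] = 1.51·0.77724 = 1.1736 kg/m³.

1.17 kg/m³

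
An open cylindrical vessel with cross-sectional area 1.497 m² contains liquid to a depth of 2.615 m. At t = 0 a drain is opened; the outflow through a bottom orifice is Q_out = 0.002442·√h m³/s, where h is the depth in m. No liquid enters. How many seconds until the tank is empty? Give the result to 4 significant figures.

Accumulation of liquid (constant cross-section A): A dh/dt = −0.002442 √h.
∫ h^(−1/2) dh = −(0.002442/A) ∫ dt, giving 2√h = 2√h₀ − (0.002442/A) t.
Set h = 0: 2√h₀ = (0.002442/A) t_empty ⇒ t_empty = 2A√h₀/0.002442.
t_empty = 2·1.497·√2.615/0.002442 = 2.99400·1.61710/0.002442 = 1982.63 s.

1983 s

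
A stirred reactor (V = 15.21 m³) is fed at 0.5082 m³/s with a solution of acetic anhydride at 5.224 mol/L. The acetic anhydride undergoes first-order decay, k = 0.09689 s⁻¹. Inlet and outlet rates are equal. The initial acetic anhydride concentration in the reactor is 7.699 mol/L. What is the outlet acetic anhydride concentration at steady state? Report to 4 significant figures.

Species balance: V dC/dt = Q C_in − Q C − k V C.
Steady state (dC/dt = 0): C_ss = Q C_in/(Q + kV) = C_in/(1 + kV/Q).
C_ss = 0.5082·5.224/(0.5082 + 0.09689·15.21) = 2.65484/1.98190 = 1.33954 mol/L.

1.340 mol/L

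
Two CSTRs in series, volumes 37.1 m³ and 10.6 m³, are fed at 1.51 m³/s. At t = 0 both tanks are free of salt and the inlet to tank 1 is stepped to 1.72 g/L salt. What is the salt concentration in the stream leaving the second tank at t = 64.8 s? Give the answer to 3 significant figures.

Time constants: τᵢ = Vᵢ/Q for each well-mixed tank.
τ₁ = 37.1/1.51 = 24.570 s; τ₂ = 10.6/1.51 = 7.0199 s.
Solving the cascade with C₁(0)=C₂(0)=0 gives C₂(t) = C_in[1 − (τ₁ e^(−t/τ₁) − τ₂ e^(−t/τ₂))/(τ₁ − τ₂)].
At t = 64.8: e^(−t/τ₁) = 0.071546, e^(−t/τ₂) = 9.7961e-05.
C₂ = 1.72·[1 − (24.570·0.071546 − 7.0199·9.7961e-05)/(17.550)] = 1.72·0.89987 = 1.5478 g/L.

1.55 g/L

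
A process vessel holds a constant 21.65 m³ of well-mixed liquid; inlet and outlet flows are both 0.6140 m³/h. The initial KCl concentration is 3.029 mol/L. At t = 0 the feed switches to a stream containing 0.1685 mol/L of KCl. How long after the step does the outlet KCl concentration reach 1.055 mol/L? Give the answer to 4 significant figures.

Transient balance on the dissolved component: V dC/dt = Q(C_in − C), so τ = V/Q = 35.2606 h.
C(t) = C_in + (C₀ − C_in) e^(−t/τ). Set C = 1.055 and solve for t:
e^(−t/τ) = (C − C_in)/(C₀ − C_in) = (1.055 − 0.1685)/(3.029 − 0.1685) = 0.309911
t = −τ ln(…) = 35.2606 × 1.17147 = 41.3067 h.

41.31 h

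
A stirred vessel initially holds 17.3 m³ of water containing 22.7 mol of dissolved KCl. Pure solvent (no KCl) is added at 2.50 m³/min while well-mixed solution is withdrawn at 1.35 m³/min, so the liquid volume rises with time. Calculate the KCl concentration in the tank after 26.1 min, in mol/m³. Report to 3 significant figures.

0.147 mol/m³

Total volume: dV/dt = Q_in − Q_out = 1.1500 m³/min, so V(t) = 17.3 + 1.1500 t and V(26.1) = 47.315 m³.
Species balance (pure solvent in): dm/dt = −Q_out · m/V(t).
dm/m = −Q_out dt/(V₀ + 1.1500 t); integrating gives ln(m/m₀) = −(Q_out/(Q_in−Q_out)) ln(V/V₀).
m = m₀ (V₀/V)^(Q_out/(Q_in−Q_out)) = 22.7 × (17.3/47.315)^(1.1739) = 6.9676 mol.
C = m/V = 6.9676/47.315 = 0.14726 mol/m³.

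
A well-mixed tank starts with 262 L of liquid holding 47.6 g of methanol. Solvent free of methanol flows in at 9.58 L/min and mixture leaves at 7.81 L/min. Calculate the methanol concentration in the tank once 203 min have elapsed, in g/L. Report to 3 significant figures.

Total volume: dV/dt = Q_in − Q_out = 1.7700 L/min, so V(t) = 262 + 1.7700 t and V(203) = 621.31 L.
Solute balance: dm/dt = 0 − Q_out C = −Q_out m/V(t).
Separate: dm/m = −Q_out dt/V(t) ⇒ ln(m/m₀) = −(Q_out/(Q_in−Q_out)) ln(V/V₀).
m = m₀ (V₀/V)^(Q_out/(Q_in−Q_out)) = 47.6 × (262/621.31)^(4.4124) = 1.0542 g.
C = m/V = 1.0542/621.31 = 0.0016967 g/L.

0.00170 g/L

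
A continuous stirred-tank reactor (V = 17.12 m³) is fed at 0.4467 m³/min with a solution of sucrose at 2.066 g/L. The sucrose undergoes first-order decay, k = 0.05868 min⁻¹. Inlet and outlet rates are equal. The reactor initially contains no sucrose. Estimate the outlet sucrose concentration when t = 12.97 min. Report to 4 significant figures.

0.4241 g/L

V dC/dt = Q(C_in − C) − k V C.
This is linear with rate a = Q/V + k = 0.0847723 min⁻¹.
C_ss = Q C_in/(Q + kV) = 0.635900 g/L; C(t) = C_ss + (C₀ − C_ss) e^(−a t).
C(12.97) = 0.635900 + (-0.635900)·e^(−0.0847723·12.97) = 0.635900 + (-0.635900)·0.333039 = 0.424120 g/L.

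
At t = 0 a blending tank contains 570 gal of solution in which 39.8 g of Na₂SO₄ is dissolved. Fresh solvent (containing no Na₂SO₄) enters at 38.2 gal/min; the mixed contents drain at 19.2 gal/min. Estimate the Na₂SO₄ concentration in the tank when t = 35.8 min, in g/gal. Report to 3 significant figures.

Total volume: dV/dt = Q_in − Q_out = 19.000 gal/min, so V(t) = 570 + 19.000 t and V(35.8) = 1250.2 gal.
Species balance (pure solvent in): dm/dt = −Q_out · m/V(t).
Separate: dm/m = −Q_out dt/V(t) ⇒ ln(m/m₀) = −(Q_out/(Q_in−Q_out)) ln(V/V₀).
m = m₀ (V₀/V)^(Q_out/(Q_in−Q_out)) = 39.8 × (570/1250.2)^(1.0105) = 17.996 g.
C = m/V = 17.996/1250.2 = 0.014395 g/gal.

0.0144 g/gal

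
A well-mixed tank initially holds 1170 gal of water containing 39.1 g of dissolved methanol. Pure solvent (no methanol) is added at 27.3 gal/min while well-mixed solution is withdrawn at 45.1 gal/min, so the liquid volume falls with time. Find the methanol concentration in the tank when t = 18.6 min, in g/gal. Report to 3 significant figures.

0.0201 g/gal

Let m(t) be the amount of methanol. Volume: V(t) = V₀ + (Q_in − Q_out) t = 1170 − 17.800 t; V(18.6) = 838.92 gal.
Solute balance: dm/dt = 0 − Q_out C = −Q_out m/V(t).
dm/m = −Q_out dt/(V₀ − 17.800 t); integrating gives ln(m/m₀) = −(Q_out/(Q_in−Q_out)) ln(V/V₀).
m = m₀ (V₀/V)^(Q_out/(Q_in−Q_out)) = 39.1 × (1170/838.92)^(-2.5337) = 16.832 g.
C = m/V = 16.832/838.92 = 0.020064 g/gal.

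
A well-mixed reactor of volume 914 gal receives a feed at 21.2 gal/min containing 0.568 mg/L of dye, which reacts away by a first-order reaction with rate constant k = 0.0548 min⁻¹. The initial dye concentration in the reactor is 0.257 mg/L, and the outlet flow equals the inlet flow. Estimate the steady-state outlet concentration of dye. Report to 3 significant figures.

Species balance: V dC/dt = Q C_in − Q C − k V C.
Steady state (dC/dt = 0): C_ss = Q C_in/(Q + kV) = C_in/(1 + kV/Q).
C_ss = 21.2·0.568/(21.2 + 0.0548·914) = 12.042/71.287 = 0.16892 mg/L.

0.169 mg/L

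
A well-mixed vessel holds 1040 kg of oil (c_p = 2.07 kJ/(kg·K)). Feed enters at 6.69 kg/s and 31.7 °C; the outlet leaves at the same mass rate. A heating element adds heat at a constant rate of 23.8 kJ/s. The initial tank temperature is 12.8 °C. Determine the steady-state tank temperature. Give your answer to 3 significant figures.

33.4 °C

First-law balance (no shaft work): M c_p dT/dt = ṁ c_p (T_in − T) + 23.8.
At steady state dT/dt = 0 ⇒ T_ss = T_in + Q̇/(ṁ c_p) = 31.7 + 23.8/(6.69·2.07) = 33.419 °C.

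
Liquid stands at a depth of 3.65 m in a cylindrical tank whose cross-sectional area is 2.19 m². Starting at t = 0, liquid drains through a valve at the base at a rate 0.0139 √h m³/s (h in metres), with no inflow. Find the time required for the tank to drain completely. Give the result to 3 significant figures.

602 s

With no inflow, A dh/dt = −0.0139 √h.
∫ h^(−1/2) dh = −(0.0139/A) ∫ dt, giving 2√h = 2√h₀ − (0.0139/A) t.
Tank is empty when √h = 0: t_empty = 2A√h₀/0.0139.
t_empty = 2·2.19·√3.65/0.0139 = 4.3800·1.9105/0.0139 = 602.01 s.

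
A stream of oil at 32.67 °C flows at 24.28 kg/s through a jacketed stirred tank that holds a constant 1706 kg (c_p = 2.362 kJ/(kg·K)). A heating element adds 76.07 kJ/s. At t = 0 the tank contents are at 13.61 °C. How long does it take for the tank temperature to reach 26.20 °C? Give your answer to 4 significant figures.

First-law balance (no shaft work): M c_p dT/dt = ṁ c_p (T_in − T) + 76.07.
τ = M/ṁ = 70.2636 s; T_ss = T_in + Q̇/(ṁ c_p) = 33.9964 °C.
T(t) = T_ss + (T₀ − T_ss) e^(−t/τ). Set T = 26.20:
e^(−t/τ) = (26.20 − 33.9964)/(13.61 − 33.9964) = 0.382432
t = −70.2636 · ln(0.382432) = 67.5376 s.

67.54 s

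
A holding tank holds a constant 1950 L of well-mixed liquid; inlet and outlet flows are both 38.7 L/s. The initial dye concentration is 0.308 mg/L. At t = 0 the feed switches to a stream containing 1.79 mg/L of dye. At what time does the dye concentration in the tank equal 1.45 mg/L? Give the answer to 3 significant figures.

74.2 s

Species balance: V dC/dt = Q(C_in − C) ⇒ τ = V/Q = 50.388 s.
C(t) = C_in + (C₀ − C_in) e^(−t/τ). Set C = 1.45 and solve for t:
e^(−t/τ) = (C − C_in)/(C₀ − C_in) = (1.45 − 1.79)/(0.308 − 1.79) = 0.22942
t = −τ ln(…) = 50.388 × 1.4722 = 74.181 s.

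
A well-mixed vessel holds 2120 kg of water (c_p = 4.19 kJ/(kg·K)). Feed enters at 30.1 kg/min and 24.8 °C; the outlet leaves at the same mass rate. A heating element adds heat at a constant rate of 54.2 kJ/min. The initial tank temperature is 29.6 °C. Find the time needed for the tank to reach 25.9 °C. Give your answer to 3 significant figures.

M c_p dT/dt = ṁ c_p (T_in − T) + Q̇.
τ = M/ṁ = 70.432 min; T_ss = T_in + Q̇/(ṁ c_p) = 25.230 °C.
T(t) = T_ss + (T₀ − T_ss) e^(−t/τ). Set T = 25.9:
e^(−t/τ) = (25.9 − 25.230)/(29.6 − 25.230) = 0.15337
t = −70.432 · ln(0.15337) = 132.05 min.

132 min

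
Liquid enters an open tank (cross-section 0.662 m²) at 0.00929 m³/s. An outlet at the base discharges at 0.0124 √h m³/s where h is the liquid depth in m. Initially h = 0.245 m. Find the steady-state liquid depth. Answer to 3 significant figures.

A dh/dt = Q_in − 0.0124 √h. Steady state requires inflow = outflow:
Q_in = 0.0124 √h_ss ⇒ √h_ss = 0.00929/0.0124 = 0.74919.
h_ss = 0.74919² = 0.56129 m. (Since h₀ = 0.245 m < h_ss, the level will rise toward this value.)

0.561 m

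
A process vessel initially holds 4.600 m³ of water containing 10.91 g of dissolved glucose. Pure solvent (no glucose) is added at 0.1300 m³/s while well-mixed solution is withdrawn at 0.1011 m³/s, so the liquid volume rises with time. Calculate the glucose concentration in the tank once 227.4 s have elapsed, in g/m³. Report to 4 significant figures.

0.04381 g/m³

Let m(t) be the amount of glucose. Volume: V(t) = V₀ + (Q_in − Q_out) t = 4.600 + 0.0289000 t; V(227.4) = 11.1719 m³.
Species balance (pure solvent in): dm/dt = −Q_out · m/V(t).
dm/m = −Q_out dt/(V₀ + 0.0289000 t); integrating gives ln(m/m₀) = −(Q_out/(Q_in−Q_out)) ln(V/V₀).
m = m₀ (V₀/V)^(Q_out/(Q_in−Q_out)) = 10.91 × (4.600/11.1719)^(3.49827) = 0.489446 g.
C = m/V = 0.489446/11.1719 = 0.0438106 g/m³.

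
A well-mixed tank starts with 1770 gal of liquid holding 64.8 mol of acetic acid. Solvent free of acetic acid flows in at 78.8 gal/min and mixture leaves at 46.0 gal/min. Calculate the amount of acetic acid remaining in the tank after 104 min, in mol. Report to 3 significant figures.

Total volume: dV/dt = Q_in − Q_out = 32.800 gal/min, so V(t) = 1770 + 32.800 t and V(104) = 5181.2 gal.
Species balance (pure solvent in): dm/dt = −Q_out · m/V(t).
Separate: dm/m = −Q_out dt/V(t) ⇒ ln(m/m₀) = −(Q_out/(Q_in−Q_out)) ln(V/V₀).
m = m₀ (V₀/V)^(Q_out/(Q_in−Q_out)) = 64.8 × (1770/5181.2)^(1.4024) = 14.368 mol.

14.4 mol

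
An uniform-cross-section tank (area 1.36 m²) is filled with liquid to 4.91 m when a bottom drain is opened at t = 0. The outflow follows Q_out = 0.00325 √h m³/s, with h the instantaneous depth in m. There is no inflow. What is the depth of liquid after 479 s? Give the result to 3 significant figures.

2.70 m

With no inflow, A dh/dt = −0.00325 √h.
Separate and integrate: 2(√h − √h₀) = −(0.00325/A) t.
√h = √4.91 − 0.00325·479/(2·1.36) = 2.2159 − 0.57233 = 1.6435.
h = 1.6435² = 2.7011 m.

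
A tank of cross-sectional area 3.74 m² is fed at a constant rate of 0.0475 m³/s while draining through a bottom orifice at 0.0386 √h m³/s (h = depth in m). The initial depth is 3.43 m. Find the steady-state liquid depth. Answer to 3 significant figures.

A dh/dt = Q_in − 0.0386 √h. Steady state requires inflow = outflow:
Q_in = 0.0386 √h_ss ⇒ √h_ss = 0.0475/0.0386 = 1.2306.
h_ss = 1.2306² = 1.5143 m. (Since h₀ = 3.43 m > h_ss, the level will fall toward this value.)

1.51 m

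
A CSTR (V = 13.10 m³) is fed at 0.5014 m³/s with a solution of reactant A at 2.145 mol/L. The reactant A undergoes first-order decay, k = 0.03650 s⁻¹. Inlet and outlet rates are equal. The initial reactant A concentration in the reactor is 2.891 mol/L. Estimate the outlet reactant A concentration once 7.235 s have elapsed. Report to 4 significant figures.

2.142 mol/L

Accumulation = in − out − consumed: V dC/dt = Q C_in − Q C − k V C.
dC/dt = (Q/V) C_in − (Q/V + k) C; effective rate a = Q/V + k = 0.0382748 + 0.03650 = 0.0747748 s⁻¹.
C_ss = Q C_in/(Q + kV) = 1.09796 mol/L; C(t) = C_ss + (C₀ − C_ss) e^(−a t).
C(7.235) = 1.09796 + (1.79304)·e^(−0.0747748·7.235) = 1.09796 + (1.79304)·0.582168 = 2.14181 mol/L.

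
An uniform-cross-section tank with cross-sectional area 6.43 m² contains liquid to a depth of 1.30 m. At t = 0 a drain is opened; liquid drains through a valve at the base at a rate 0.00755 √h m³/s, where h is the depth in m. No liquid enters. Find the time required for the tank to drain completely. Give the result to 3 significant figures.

1940 s

With no inflow, A dh/dt = −0.00755 √h.
∫ h^(−1/2) dh = −(0.00755/A) ∫ dt, giving 2√h = 2√h₀ − (0.00755/A) t.
Tank is empty when √h = 0: t_empty = 2A√h₀/0.00755.
t_empty = 2·6.43·√1.30/0.00755 = 12.860·1.1402/0.00755 = 1942.1 s.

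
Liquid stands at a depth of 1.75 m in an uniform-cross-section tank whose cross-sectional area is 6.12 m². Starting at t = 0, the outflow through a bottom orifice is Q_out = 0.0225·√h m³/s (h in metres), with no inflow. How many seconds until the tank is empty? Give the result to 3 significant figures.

Unsteady balance on liquid volume: A dh/dt = −0.0225 √h.
∫ h^(−1/2) dh = −(0.0225/A) ∫ dt, giving 2√h = 2√h₀ − (0.0225/A) t.
Set h = 0: 2√h₀ = (0.0225/A) t_empty ⇒ t_empty = 2A√h₀/0.0225.
t_empty = 2·6.12·√1.75/0.0225 = 12.240·1.3229/0.0225 = 719.64 s.

720 s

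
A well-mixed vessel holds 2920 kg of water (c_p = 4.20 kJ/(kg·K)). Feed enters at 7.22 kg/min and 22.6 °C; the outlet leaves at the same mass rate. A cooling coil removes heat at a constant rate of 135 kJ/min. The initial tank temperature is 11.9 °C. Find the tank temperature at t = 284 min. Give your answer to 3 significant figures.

M c_p dT/dt = ṁ c_p (T_in − T) − Q̇.
Rearrange: dT/dt = (T_ss − T)/τ with τ = M/ṁ = 404.43 min and T_ss = T_in − Q̇/(ṁ c_p) = 18.148 °C.
This is linear first-order; T(t) = T_ss + (T₀ − T_ss) e^(−t/τ).
T(284) = 18.148 + (-6.2481)·e^(−284/404.43) = 18.148 + (-6.2481)·0.49548 = 15.052 °C.

15.1 °C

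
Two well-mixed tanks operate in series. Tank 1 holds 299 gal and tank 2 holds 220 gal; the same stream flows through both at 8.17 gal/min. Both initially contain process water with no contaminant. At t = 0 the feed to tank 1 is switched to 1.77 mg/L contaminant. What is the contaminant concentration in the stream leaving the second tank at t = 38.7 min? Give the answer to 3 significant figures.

0.614 mg/L

Time constants: τᵢ = Vᵢ/Q for each well-mixed tank.
τ₁ = 299/8.17 = 36.597 min; τ₂ = 220/8.17 = 26.928 min.
Tank 1: C₁ = C_in(1 − e^(−t/τ₁)). Tank 2 (τ₁ ≠ τ₂): C₂ = C_in[1 − (τ₁ e^(−t/τ₁) − τ₂ e^(−t/τ₂))/(τ₁ − τ₂)].
At t = 38.7: e^(−t/τ₁) = 0.34734, e^(−t/τ₂) = 0.23760.
C₂ = 1.77·[1 − (36.597·0.34734 − 26.928·0.23760)/(9.6695)] = 1.77·0.34705 = 0.61428 mg/L.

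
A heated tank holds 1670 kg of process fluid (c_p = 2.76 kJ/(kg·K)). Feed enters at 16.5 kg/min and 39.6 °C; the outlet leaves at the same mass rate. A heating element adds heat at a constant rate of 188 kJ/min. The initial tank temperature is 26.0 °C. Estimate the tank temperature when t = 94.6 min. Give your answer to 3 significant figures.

36.8 °C

M c_p dT/dt = ṁ c_p (T_in − T) + Q̇.
τ = M/ṁ = 101.21 min; T_ss = T_in + Q̇/(ṁ c_p) = 39.6 + 188/(16.5·2.76) = 43.728 °C.
Solution: T(t) = T_ss + (T₀ − T_ss) e^(−t/τ).
T(94.6) = 43.728 + (-17.728)·e^(−94.6/101.21) = 43.728 + (-17.728)·0.39272 = 36.766 °C.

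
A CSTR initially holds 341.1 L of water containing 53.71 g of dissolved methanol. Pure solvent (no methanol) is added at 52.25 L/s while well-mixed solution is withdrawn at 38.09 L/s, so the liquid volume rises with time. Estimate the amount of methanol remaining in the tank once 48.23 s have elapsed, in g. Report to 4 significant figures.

Let m(t) be the amount of methanol. Volume: V(t) = V₀ + (Q_in − Q_out) t = 341.1 + 14.1600 t; V(48.23) = 1024.04 L.
No methanol enters, so dm/dt = −Q_out · (m/V).
dm/m = −Q_out dt/(V₀ + 14.1600 t); integrating gives ln(m/m₀) = −(Q_out/(Q_in−Q_out)) ln(V/V₀).
m = m₀ (V₀/V)^(Q_out/(Q_in−Q_out)) = 53.71 × (341.1/1024.04)^(2.68997) = 2.79108 g.

2.791 g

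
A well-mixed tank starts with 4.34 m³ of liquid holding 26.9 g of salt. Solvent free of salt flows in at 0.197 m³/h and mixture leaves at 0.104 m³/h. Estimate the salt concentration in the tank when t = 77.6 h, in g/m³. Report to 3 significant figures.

0.778 g/m³

Let m(t) be the amount of salt. Volume: V(t) = V₀ + (Q_in − Q_out) t = 4.34 + 0.093000 t; V(77.6) = 11.557 m³.
Species balance (pure solvent in): dm/dt = −Q_out · m/V(t).
dm/m = −Q_out dt/(V₀ + 0.093000 t); integrating gives ln(m/m₀) = −(Q_out/(Q_in−Q_out)) ln(V/V₀).
m = m₀ (V₀/V)^(Q_out/(Q_in−Q_out)) = 26.9 × (4.34/11.557)^(1.1183) = 8.9969 g.
C = m/V = 8.9969/11.557 = 0.77850 g/m³.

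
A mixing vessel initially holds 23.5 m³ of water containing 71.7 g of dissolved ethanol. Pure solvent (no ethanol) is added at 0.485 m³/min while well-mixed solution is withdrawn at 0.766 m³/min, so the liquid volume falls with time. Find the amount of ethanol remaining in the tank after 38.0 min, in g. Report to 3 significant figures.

Total volume: dV/dt = Q_in − Q_out = -0.28100 m³/min, so V(t) = 23.5 − 0.28100 t and V(38.0) = 12.822 m³.
Solute balance: dm/dt = 0 − Q_out C = −Q_out m/V(t).
Separate: dm/m = −Q_out dt/V(t) ⇒ ln(m/m₀) = −(Q_out/(Q_in−Q_out)) ln(V/V₀).
m = m₀ (V₀/V)^(Q_out/(Q_in−Q_out)) = 71.7 × (23.5/12.822)^(-2.7260) = 13.749 g.

13.7 g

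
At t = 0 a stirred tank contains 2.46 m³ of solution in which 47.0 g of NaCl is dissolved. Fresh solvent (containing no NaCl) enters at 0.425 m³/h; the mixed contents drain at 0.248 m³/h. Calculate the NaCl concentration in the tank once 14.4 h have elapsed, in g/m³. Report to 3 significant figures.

3.46 g/m³

Let m(t) be the amount of NaCl. Volume: V(t) = V₀ + (Q_in − Q_out) t = 2.46 + 0.17700 t; V(14.4) = 5.0088 m³.
Solute balance: dm/dt = 0 − Q_out C = −Q_out m/V(t).
Separate: dm/m = −Q_out dt/V(t) ⇒ ln(m/m₀) = −(Q_out/(Q_in−Q_out)) ln(V/V₀).
m = m₀ (V₀/V)^(Q_out/(Q_in−Q_out)) = 47.0 × (2.46/5.0088)^(1.4011) = 17.355 g.
C = m/V = 17.355/5.0088 = 3.4650 g/m³.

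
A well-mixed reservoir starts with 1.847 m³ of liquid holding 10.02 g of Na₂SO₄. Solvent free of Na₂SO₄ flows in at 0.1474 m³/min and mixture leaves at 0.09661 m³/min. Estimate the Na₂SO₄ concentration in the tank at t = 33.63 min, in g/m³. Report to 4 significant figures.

0.8111 g/m³

Let m(t) be the amount of Na₂SO₄. Volume: V(t) = V₀ + (Q_in − Q_out) t = 1.847 + 0.0507900 t; V(33.63) = 3.55507 m³.
Species balance (pure solvent in): dm/dt = −Q_out · m/V(t).
dm/m = −Q_out dt/(V₀ + 0.0507900 t); integrating gives ln(m/m₀) = −(Q_out/(Q_in−Q_out)) ln(V/V₀).
m = m₀ (V₀/V)^(Q_out/(Q_in−Q_out)) = 10.02 × (1.847/3.55507)^(1.90215) = 2.88359 g.
C = m/V = 2.88359/3.55507 = 0.811121 g/m³.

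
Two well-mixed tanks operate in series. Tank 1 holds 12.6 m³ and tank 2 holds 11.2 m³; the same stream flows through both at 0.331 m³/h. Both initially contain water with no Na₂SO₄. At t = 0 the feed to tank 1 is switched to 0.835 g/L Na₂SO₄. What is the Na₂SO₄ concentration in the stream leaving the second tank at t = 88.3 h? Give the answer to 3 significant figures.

Species balance on tank i: dCᵢ/dt = (Cᵢ₋₁ − Cᵢ)/τᵢ with τᵢ = Vᵢ/Q.
τ₁ = 12.6/0.331 = 38.066 h; τ₂ = 11.2/0.331 = 33.837 h.
Tank 1: C₁ = C_in(1 − e^(−t/τ₁)). Tank 2 (τ₁ ≠ τ₂): C₂ = C_in[1 − (τ₁ e^(−t/τ₁) − τ₂ e^(−t/τ₂))/(τ₁ − τ₂)].
At t = 88.3: e^(−t/τ₁) = 0.098310, e^(−t/τ₂) = 0.073565.
C₂ = 0.835·[1 − (38.066·0.098310 − 33.837·0.073565)/(4.2296)] = 0.835·0.70373 = 0.58762 g/L.

0.588 g/L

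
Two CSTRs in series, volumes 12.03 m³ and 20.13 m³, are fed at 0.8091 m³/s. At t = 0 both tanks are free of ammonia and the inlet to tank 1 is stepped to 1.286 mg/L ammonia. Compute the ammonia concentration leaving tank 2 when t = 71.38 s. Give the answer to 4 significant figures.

Species balance on tank i: dCᵢ/dt = (Cᵢ₋₁ − Cᵢ)/τᵢ with τᵢ = Vᵢ/Q.
τ₁ = 12.03/0.8091 = 14.8684 s; τ₂ = 20.13/0.8091 = 24.8795 s.
Tank 1: C₁ = C_in(1 − e^(−t/τ₁)). Tank 2 (τ₁ ≠ τ₂): C₂ = C_in[1 − (τ₁ e^(−t/τ₁) − τ₂ e^(−t/τ₂))/(τ₁ − τ₂)].
At t = 71.38: e^(−t/τ₁) = 0.00822321, e^(−t/τ₂) = 0.0567540.
C₂ = 1.286·[1 − (14.8684·0.00822321 − 24.8795·0.0567540)/(-10.0111)] = 1.286·0.871169 = 1.12032 mg/L.

1.120 mg/L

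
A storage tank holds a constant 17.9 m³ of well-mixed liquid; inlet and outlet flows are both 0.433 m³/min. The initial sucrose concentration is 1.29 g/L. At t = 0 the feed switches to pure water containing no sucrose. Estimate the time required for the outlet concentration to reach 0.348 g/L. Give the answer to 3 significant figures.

54.2 min

Species balance: V dC/dt = Q(C_in − C) ⇒ τ = V/Q = 41.339 min.
C(t) = C_in + (C₀ − C_in) e^(−t/τ). Set C = 0.348 and solve for t:
e^(−t/τ) = (C − C_in)/(C₀ − C_in) = (0.348 − 0)/(1.29 − 0) = 0.26977
t = −τ ln(…) = 41.339 × 1.3102 = 54.163 min.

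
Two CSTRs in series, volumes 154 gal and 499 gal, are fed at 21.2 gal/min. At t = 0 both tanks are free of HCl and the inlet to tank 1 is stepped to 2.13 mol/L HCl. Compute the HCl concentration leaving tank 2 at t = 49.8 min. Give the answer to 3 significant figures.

Each tank obeys Vᵢ dCᵢ/dt = Q(Cᵢ₋₁ − Cᵢ), so τᵢ = Vᵢ/Q.
τ₁ = 154/21.2 = 7.2642 min; τ₂ = 499/21.2 = 23.538 min.
Tank 1: C₁ = C_in(1 − e^(−t/τ₁)). Tank 2 (τ₁ ≠ τ₂): C₂ = C_in[1 − (τ₁ e^(−t/τ₁) − τ₂ e^(−t/τ₂))/(τ₁ − τ₂)].
At t = 49.8: e^(−t/τ₁) = 0.0010536, e^(−t/τ₂) = 0.12054.
C₂ = 2.13·[1 − (7.2642·0.0010536 − 23.538·0.12054)/(-16.274)] = 2.13·0.82612 = 1.7596 mol/L.

1.76 mol/L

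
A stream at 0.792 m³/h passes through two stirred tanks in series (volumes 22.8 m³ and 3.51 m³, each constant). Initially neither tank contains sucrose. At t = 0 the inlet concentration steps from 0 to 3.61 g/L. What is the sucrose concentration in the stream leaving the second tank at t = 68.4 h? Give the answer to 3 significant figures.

3.21 g/L

Time constants: τᵢ = Vᵢ/Q for each well-mixed tank.
τ₁ = 22.8/0.792 = 28.788 h; τ₂ = 3.51/0.792 = 4.4318 h.
Solving the cascade with C₁(0)=C₂(0)=0 gives C₂(t) = C_in[1 − (τ₁ e^(−t/τ₁) − τ₂ e^(−t/τ₂))/(τ₁ − τ₂)].
At t = 68.4: e^(−t/τ₁) = 0.092922, e^(−t/τ₂) = 1.9823e-07.
C₂ = 3.61·[1 − (28.788·0.092922 − 4.4318·1.9823e-07)/(24.356)] = 3.61·0.89017 = 3.2135 g/L.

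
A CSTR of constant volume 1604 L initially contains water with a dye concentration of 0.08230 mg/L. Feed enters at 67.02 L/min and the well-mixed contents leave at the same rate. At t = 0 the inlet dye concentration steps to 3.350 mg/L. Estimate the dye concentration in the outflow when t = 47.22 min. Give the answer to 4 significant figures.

2.896 mg/L

Transient balance on the dissolved component: V dC/dt = Q(C_in − C).
So dC/dt = (C_in − C)/τ with τ = V/Q = 1604/67.02 = 23.9332 min.
Integrating: C(t) = C_in + (C₀ − C_in) e^(−t/τ).
C(47.22) = 3.350 + (0.08230 − 3.350)·e^(−47.22/23.9332) = 3.350 + (-3.26770)·0.139040 = 2.89566 mg/L.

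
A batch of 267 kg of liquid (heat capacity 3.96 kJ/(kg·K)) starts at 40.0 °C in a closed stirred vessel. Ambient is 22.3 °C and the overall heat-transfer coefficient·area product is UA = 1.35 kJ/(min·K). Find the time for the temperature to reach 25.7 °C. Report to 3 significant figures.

1290 min

Energy balance: M c_p dT/dt = −UA(T − T_amb).
τ = M c_p/UA = 783.20 min; T_ss = T_amb = 22.300 °C.
T(t) = T_ss + (T₀ − T_ss)e^(−t/τ); set T = 25.7:
t = −τ ln[(T − T_ss)/(T₀ − T_ss)] = −783.20 · ln(0.19209) = 1292.1 min.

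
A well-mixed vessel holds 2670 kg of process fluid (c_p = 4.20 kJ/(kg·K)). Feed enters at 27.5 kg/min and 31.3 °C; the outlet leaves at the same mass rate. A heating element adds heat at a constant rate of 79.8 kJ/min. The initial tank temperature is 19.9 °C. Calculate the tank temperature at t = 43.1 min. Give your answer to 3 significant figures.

24.2 °C

M c_p dT/dt = ṁ c_p (T_in − T) + Q̇.
τ = M/ṁ = 97.091 min; T_ss = T_in + Q̇/(ṁ c_p) = 31.3 + 79.8/(27.5·4.20) = 31.991 °C.
T approaches T_ss exponentially: T(t) = T_ss + (T₀ − T_ss) e^(−t/τ).
T(43.1) = 31.991 + (-12.091)·e^(−43.1/97.091) = 31.991 + (-12.091)·0.64152 = 24.234 °C.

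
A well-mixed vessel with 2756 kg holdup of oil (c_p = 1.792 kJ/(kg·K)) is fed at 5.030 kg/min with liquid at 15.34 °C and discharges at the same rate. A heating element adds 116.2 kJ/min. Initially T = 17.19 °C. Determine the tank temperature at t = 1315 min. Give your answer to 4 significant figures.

27.23 °C

Unsteady energy balance on the tank contents: M c_p dT/dt = ṁ c_p (T_in − T) + 116.2.
τ = M/ṁ = 547.913 min; T_ss = T_in + Q̇/(ṁ c_p) = 15.34 + 116.2/(5.030·1.792) = 28.2314 °C.
Integrating: T(t) = T_ss + (T₀ − T_ss) e^(−t/τ).
T(1315) = 28.2314 + (-11.0414)·e^(−1315/547.913) = 28.2314 + (-11.0414)·0.0907163 = 27.2298 °C.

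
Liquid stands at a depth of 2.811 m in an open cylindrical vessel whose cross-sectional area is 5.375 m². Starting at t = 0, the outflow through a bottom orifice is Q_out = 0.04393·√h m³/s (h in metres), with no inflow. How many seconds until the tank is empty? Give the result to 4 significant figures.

A dh/dt = −Q_out = −0.04393 √h.
Separate and integrate: 2(√h − √h₀) = −(0.04393/A) t.
Tank is empty when √h = 0: t_empty = 2A√h₀/0.04393.
t_empty = 2·5.375·√2.811/0.04393 = 10.7500·1.67660/0.04393 = 410.277 s.

410.3 s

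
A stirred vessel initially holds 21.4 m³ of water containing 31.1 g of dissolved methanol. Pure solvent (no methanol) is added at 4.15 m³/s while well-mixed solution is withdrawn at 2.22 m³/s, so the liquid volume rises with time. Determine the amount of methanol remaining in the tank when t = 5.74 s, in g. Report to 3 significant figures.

19.2 g

Total volume: dV/dt = Q_in − Q_out = 1.9300 m³/s, so V(t) = 21.4 + 1.9300 t and V(5.74) = 32.478 m³.
Species balance (pure solvent in): dm/dt = −Q_out · m/V(t).
Separate: dm/m = −Q_out dt/V(t) ⇒ ln(m/m₀) = −(Q_out/(Q_in−Q_out)) ln(V/V₀).
m = m₀ (V₀/V)^(Q_out/(Q_in−Q_out)) = 31.1 × (21.4/32.478)^(1.1503) = 19.247 g.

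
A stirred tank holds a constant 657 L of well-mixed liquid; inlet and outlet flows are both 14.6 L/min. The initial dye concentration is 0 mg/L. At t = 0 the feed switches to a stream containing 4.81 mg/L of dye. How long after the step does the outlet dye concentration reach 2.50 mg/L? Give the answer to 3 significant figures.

Species balance: V dC/dt = Q(C_in − C) ⇒ τ = V/Q = 45.000 min.
C(t) = C_in + (C₀ − C_in) e^(−t/τ). Set C = 2.50 and solve for t:
e^(−t/τ) = (C − C_in)/(C₀ − C_in) = (2.50 − 4.81)/(0 − 4.81) = 0.48025
t = −τ ln(…) = 45.000 × 0.73345 = 33.005 min.

33.0 min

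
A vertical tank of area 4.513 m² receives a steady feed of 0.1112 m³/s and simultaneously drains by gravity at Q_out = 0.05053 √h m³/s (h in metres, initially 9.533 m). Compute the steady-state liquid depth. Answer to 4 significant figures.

Level balance: A dh/dt = 0.1112 − 0.05053 √h. Setting dh/dt = 0:
Q_in = 0.05053 √h_ss ⇒ √h_ss = 0.1112/0.05053 = 2.20067.
h_ss = 2.20067² = 4.84296 m. (Since h₀ = 9.533 m > h_ss, the level will fall toward this value.)

4.843 m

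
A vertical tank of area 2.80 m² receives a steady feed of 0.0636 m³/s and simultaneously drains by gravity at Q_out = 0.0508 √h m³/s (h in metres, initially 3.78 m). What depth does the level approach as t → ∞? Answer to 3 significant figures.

1.57 m

Accumulation of liquid (constant cross-section A): A dh/dt = Q_in − 0.0508 √h. At steady state dh/dt = 0:
Q_in = 0.0508 √h_ss ⇒ √h_ss = 0.0636/0.0508 = 1.2520.
h_ss = 1.2520² = 1.5674 m. (Since h₀ = 3.78 m > h_ss, the level will fall toward this value.)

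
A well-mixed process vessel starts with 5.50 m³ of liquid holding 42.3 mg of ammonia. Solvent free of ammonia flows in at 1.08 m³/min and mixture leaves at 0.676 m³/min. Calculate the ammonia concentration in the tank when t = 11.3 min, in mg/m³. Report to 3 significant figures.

Total volume: dV/dt = Q_in − Q_out = 0.40400 m³/min, so V(t) = 5.50 + 0.40400 t and V(11.3) = 10.065 m³.
Solute balance: dm/dt = 0 − Q_out C = −Q_out m/V(t).
dm/m = −Q_out dt/(V₀ + 0.40400 t); integrating gives ln(m/m₀) = −(Q_out/(Q_in−Q_out)) ln(V/V₀).
m = m₀ (V₀/V)^(Q_out/(Q_in−Q_out)) = 42.3 × (5.50/10.065)^(1.6733) = 15.388 mg.
C = m/V = 15.388/10.065 = 1.5288 mg/m³.

1.53 mg/m³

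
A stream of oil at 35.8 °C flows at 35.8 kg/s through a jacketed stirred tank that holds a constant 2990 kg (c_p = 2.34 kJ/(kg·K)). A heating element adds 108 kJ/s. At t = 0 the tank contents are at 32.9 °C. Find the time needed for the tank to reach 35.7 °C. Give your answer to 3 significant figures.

92.2 s

M c_p dT/dt = ṁ c_p (T_in − T) + Q̇.
τ = M/ṁ = 83.520 s; T_ss = T_in + Q̇/(ṁ c_p) = 37.089 °C.
T(t) = T_ss + (T₀ − T_ss) e^(−t/τ). Set T = 35.7:
e^(−t/τ) = (35.7 − 37.089)/(32.9 − 37.089) = 0.33162
t = −83.520 · ln(0.33162) = 92.187 s.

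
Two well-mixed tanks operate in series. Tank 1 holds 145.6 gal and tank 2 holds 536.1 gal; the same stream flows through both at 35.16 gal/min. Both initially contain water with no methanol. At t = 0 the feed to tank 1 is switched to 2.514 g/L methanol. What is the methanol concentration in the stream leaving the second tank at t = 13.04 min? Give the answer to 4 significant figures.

Time constants: τᵢ = Vᵢ/Q for each well-mixed tank.
τ₁ = 145.6/35.16 = 4.14107 min; τ₂ = 536.1/35.16 = 15.2474 min.
Tank 1: C₁ = C_in(1 − e^(−t/τ₁)). Tank 2 (τ₁ ≠ τ₂): C₂ = C_in[1 − (τ₁ e^(−t/τ₁) − τ₂ e^(−t/τ₂))/(τ₁ − τ₂)].
At t = 13.04: e^(−t/τ₁) = 0.0428974, e^(−t/τ₂) = 0.425187.
C₂ = 2.514·[1 − (4.14107·0.0428974 − 15.2474·0.425187)/(-11.1064)] = 2.514·0.432274 = 1.08674 g/L.

1.087 g/L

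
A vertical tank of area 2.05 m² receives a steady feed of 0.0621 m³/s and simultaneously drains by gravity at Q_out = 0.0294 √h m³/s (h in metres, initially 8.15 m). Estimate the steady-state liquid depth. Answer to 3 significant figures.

4.46 m

Level balance: A dh/dt = 0.0621 − 0.0294 √h. Setting dh/dt = 0:
Q_in = 0.0294 √h_ss ⇒ √h_ss = 0.0621/0.0294 = 2.1122.
h_ss = 2.1122² = 4.4616 m. (Since h₀ = 8.15 m > h_ss, the level will fall toward this value.)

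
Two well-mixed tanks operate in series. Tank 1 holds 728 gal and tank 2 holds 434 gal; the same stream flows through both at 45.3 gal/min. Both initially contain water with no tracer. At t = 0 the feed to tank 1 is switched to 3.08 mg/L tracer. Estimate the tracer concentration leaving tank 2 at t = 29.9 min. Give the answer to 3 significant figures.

2.09 mg/L

Species balance on tank i: dCᵢ/dt = (Cᵢ₋₁ − Cᵢ)/τᵢ with τᵢ = Vᵢ/Q.
τ₁ = 728/45.3 = 16.071 min; τ₂ = 434/45.3 = 9.5806 min.
Solving the cascade with C₁(0)=C₂(0)=0 gives C₂(t) = C_in[1 − (τ₁ e^(−t/τ₁) − τ₂ e^(−t/τ₂))/(τ₁ − τ₂)].
At t = 29.9: e^(−t/τ₁) = 0.15559, e^(−t/τ₂) = 0.044118.
C₂ = 3.08·[1 − (16.071·0.15559 − 9.5806·0.044118)/(6.4901)] = 3.08·0.67986 = 2.0940 mg/L.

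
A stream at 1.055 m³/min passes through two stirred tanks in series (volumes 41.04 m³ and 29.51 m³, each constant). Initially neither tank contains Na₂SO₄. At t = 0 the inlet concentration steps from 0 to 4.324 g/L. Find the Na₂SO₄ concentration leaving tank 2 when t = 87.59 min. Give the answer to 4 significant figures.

3.188 g/L

Species balance on tank i: dCᵢ/dt = (Cᵢ₋₁ − Cᵢ)/τᵢ with τᵢ = Vᵢ/Q.
τ₁ = 41.04/1.055 = 38.9005 min; τ₂ = 29.51/1.055 = 27.9716 min.
Solving the cascade with C₁(0)=C₂(0)=0 gives C₂(t) = C_in[1 − (τ₁ e^(−t/τ₁) − τ₂ e^(−t/τ₂))/(τ₁ − τ₂)].
At t = 87.59: e^(−t/τ₁) = 0.105226, e^(−t/τ₂) = 0.0436569.
C₂ = 4.324·[1 − (38.9005·0.105226 − 27.9716·0.0436569)/(10.9289)] = 4.324·0.737193 = 3.18762 g/L.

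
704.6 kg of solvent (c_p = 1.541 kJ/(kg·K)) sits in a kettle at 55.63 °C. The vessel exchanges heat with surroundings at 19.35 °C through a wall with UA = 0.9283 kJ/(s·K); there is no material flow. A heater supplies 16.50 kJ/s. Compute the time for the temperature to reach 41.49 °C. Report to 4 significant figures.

Energy balance: M c_p dT/dt = −UA(T − T_amb) + Q̇.
τ = M c_p/UA = 1169.65 s; T_ss = T_amb + Q̇/UA = 19.35 + 16.50/0.9283 = 37.1244 °C.
T(t) = T_ss + (T₀ − T_ss)e^(−t/τ); set T = 41.49:
t = −τ ln[(T − T_ss)/(T₀ − T_ss)] = −1169.65 · ln(0.235906) = 1689.36 s.

1689 s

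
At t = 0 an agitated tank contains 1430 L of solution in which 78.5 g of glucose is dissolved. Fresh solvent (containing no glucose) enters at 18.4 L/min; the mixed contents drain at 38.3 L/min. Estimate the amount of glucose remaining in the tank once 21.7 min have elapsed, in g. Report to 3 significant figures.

39.3 g

Let m(t) be the amount of glucose. Volume: V(t) = V₀ + (Q_in − Q_out) t = 1430 − 19.900 t; V(21.7) = 998.17 L.
No glucose enters, so dm/dt = −Q_out · (m/V).
Separate: dm/m = −Q_out dt/V(t) ⇒ ln(m/m₀) = −(Q_out/(Q_in−Q_out)) ln(V/V₀).
m = m₀ (V₀/V)^(Q_out/(Q_in−Q_out)) = 78.5 × (1430/998.17)^(-1.9246) = 39.298 g.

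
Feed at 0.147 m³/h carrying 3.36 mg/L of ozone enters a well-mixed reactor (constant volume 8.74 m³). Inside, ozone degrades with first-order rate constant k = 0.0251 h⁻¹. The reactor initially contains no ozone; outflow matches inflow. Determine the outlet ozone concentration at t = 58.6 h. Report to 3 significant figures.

Species balance: V dC/dt = Q C_in − Q C − k V C.
dC/dt = (Q/V) C_in − (Q/V + k) C; effective rate a = Q/V + k = 0.016819 + 0.0251 = 0.041919 h⁻¹.
C_ss = Q C_in/(Q + kV) = 1.3481 mg/L; C(t) = C_ss + (C₀ − C_ss) e^(−a t).
C(58.6) = 1.3481 + (-1.3481)·e^(−0.041919·58.6) = 1.3481 + (-1.3481)·0.085737 = 1.2325 mg/L.

1.23 mg/L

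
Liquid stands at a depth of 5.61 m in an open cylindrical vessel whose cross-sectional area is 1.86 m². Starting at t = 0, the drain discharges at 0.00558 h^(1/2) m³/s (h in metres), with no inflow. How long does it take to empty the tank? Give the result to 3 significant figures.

1580 s

With no inflow, A dh/dt = −0.00558 √h.
This is separable: 2 d(√h)/dt = −0.00558/A, so √h = √h₀ − (0.00558/(2A)) t.
Tank is empty when √h = 0: t_empty = 2A√h₀/0.00558.
t_empty = 2·1.86·√5.61/0.00558 = 3.7200·2.3685/0.00558 = 1579.0 s.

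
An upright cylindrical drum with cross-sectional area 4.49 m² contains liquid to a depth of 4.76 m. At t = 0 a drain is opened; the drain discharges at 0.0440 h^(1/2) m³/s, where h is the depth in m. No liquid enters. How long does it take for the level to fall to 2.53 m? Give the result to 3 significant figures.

A dh/dt = −Q_out = −0.0440 √h.
This is separable: 2 d(√h)/dt = −0.0440/A, so √h = √h₀ − (0.0440/(2A)) t.
t = 2A(√h₀ − √h)/0.0440 = 2·4.49·(√4.76 − √2.53)/0.0440
  = 8.9800 × (2.1817 − 1.5906) / 0.0440 = 120.65 s.

121 s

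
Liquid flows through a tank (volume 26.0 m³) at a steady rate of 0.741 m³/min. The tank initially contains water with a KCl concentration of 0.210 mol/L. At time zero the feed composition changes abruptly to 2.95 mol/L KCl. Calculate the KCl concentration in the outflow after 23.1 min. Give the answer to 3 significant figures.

1.53 mol/L

Unsteady species balance (constant V, well mixed): V dC/dt = Q(C_in − C).
Rewrite as dC/dt + C/τ = C_in/τ, τ = V/Q = 35.088 min.
This is linear first-order; C(t) = C_in + (C₀ − C_in) e^(−t/τ).
C(23.1) = 2.95 + (0.210 − 2.95)·e^(−23.1/35.088) = 2.95 + (-2.7400)·0.51770 = 1.5315 mol/L.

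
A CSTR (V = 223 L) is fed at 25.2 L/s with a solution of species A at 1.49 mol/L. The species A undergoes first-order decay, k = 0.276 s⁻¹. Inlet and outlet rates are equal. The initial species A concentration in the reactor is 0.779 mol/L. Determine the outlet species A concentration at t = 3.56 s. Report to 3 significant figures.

V dC/dt = Q(C_in − C) − k V C.
This is linear with rate a = Q/V + k = 0.38900 s⁻¹.
C_ss = Q C_in/(Q + kV) = 0.43284 mol/L; C(t) = C_ss + (C₀ − C_ss) e^(−a t).
C(3.56) = 0.43284 + (0.34616)·e^(−0.38900·3.56) = 0.43284 + (0.34616)·0.25036 = 0.51950 mol/L.

0.520 mol/L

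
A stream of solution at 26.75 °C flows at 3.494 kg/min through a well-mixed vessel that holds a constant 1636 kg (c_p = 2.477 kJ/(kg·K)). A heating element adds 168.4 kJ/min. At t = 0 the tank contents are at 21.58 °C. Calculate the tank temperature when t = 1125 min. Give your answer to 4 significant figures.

43.98 °C

First-law balance (no shaft work): M c_p dT/dt = ṁ c_p (T_in − T) + 168.4.
τ = M/ṁ = 468.231 min; T_ss = T_in + Q̇/(ṁ c_p) = 26.75 + 168.4/(3.494·2.477) = 46.2078 °C.
This is linear first-order; T(t) = T_ss + (T₀ − T_ss) e^(−t/τ).
T(1125) = 46.2078 + (-24.6278)·e^(−1125/468.231) = 46.2078 + (-24.6278)·0.0904771 = 43.9795 °C.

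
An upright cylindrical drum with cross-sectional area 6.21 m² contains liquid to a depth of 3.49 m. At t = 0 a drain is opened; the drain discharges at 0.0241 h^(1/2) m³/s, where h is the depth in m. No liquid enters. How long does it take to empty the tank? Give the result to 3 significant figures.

A dh/dt = −Q_out = −0.0241 √h.
This is separable: 2 d(√h)/dt = −0.0241/A, so √h = √h₀ − (0.0241/(2A)) t.
Set h = 0: 2√h₀ = (0.0241/A) t_empty ⇒ t_empty = 2A√h₀/0.0241.
t_empty = 2·6.21·√3.49/0.0241 = 12.420·1.8682/0.0241 = 962.76 s.

963 s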